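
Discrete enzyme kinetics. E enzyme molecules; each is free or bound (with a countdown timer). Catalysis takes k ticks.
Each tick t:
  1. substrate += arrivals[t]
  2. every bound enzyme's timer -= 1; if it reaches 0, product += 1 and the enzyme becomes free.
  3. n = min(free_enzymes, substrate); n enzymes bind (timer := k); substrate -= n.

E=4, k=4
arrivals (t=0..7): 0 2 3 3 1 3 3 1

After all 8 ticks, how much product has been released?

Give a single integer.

Answer: 4

Derivation:
t=0: arr=0 -> substrate=0 bound=0 product=0
t=1: arr=2 -> substrate=0 bound=2 product=0
t=2: arr=3 -> substrate=1 bound=4 product=0
t=3: arr=3 -> substrate=4 bound=4 product=0
t=4: arr=1 -> substrate=5 bound=4 product=0
t=5: arr=3 -> substrate=6 bound=4 product=2
t=6: arr=3 -> substrate=7 bound=4 product=4
t=7: arr=1 -> substrate=8 bound=4 product=4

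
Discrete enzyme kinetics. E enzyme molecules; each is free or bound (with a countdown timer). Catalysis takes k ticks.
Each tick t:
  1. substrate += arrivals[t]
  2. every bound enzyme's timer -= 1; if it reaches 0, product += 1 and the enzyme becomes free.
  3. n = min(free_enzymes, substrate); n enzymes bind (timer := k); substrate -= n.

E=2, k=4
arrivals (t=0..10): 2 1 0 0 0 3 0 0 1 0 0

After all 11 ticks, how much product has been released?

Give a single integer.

t=0: arr=2 -> substrate=0 bound=2 product=0
t=1: arr=1 -> substrate=1 bound=2 product=0
t=2: arr=0 -> substrate=1 bound=2 product=0
t=3: arr=0 -> substrate=1 bound=2 product=0
t=4: arr=0 -> substrate=0 bound=1 product=2
t=5: arr=3 -> substrate=2 bound=2 product=2
t=6: arr=0 -> substrate=2 bound=2 product=2
t=7: arr=0 -> substrate=2 bound=2 product=2
t=8: arr=1 -> substrate=2 bound=2 product=3
t=9: arr=0 -> substrate=1 bound=2 product=4
t=10: arr=0 -> substrate=1 bound=2 product=4

Answer: 4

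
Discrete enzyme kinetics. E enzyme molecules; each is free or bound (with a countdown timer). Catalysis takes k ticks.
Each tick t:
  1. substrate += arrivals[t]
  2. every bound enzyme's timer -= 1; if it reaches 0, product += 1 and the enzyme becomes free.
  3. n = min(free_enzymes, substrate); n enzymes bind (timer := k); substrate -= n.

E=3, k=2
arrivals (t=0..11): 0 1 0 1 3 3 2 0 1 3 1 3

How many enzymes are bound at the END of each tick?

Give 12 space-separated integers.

t=0: arr=0 -> substrate=0 bound=0 product=0
t=1: arr=1 -> substrate=0 bound=1 product=0
t=2: arr=0 -> substrate=0 bound=1 product=0
t=3: arr=1 -> substrate=0 bound=1 product=1
t=4: arr=3 -> substrate=1 bound=3 product=1
t=5: arr=3 -> substrate=3 bound=3 product=2
t=6: arr=2 -> substrate=3 bound=3 product=4
t=7: arr=0 -> substrate=2 bound=3 product=5
t=8: arr=1 -> substrate=1 bound=3 product=7
t=9: arr=3 -> substrate=3 bound=3 product=8
t=10: arr=1 -> substrate=2 bound=3 product=10
t=11: arr=3 -> substrate=4 bound=3 product=11

Answer: 0 1 1 1 3 3 3 3 3 3 3 3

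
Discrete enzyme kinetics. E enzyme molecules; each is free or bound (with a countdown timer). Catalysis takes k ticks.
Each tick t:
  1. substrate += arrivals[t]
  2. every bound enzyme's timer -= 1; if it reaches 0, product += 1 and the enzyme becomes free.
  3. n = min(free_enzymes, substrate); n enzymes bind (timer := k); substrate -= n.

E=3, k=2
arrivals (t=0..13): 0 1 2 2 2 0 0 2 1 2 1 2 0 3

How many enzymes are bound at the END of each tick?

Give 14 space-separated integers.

t=0: arr=0 -> substrate=0 bound=0 product=0
t=1: arr=1 -> substrate=0 bound=1 product=0
t=2: arr=2 -> substrate=0 bound=3 product=0
t=3: arr=2 -> substrate=1 bound=3 product=1
t=4: arr=2 -> substrate=1 bound=3 product=3
t=5: arr=0 -> substrate=0 bound=3 product=4
t=6: arr=0 -> substrate=0 bound=1 product=6
t=7: arr=2 -> substrate=0 bound=2 product=7
t=8: arr=1 -> substrate=0 bound=3 product=7
t=9: arr=2 -> substrate=0 bound=3 product=9
t=10: arr=1 -> substrate=0 bound=3 product=10
t=11: arr=2 -> substrate=0 bound=3 product=12
t=12: arr=0 -> substrate=0 bound=2 product=13
t=13: arr=3 -> substrate=0 bound=3 product=15

Answer: 0 1 3 3 3 3 1 2 3 3 3 3 2 3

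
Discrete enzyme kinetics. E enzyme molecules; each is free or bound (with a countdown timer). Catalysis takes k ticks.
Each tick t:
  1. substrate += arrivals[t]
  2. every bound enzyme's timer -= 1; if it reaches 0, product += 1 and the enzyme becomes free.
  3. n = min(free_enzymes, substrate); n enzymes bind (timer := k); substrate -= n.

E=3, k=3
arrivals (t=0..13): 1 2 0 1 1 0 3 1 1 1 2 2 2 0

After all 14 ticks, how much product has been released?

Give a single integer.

Answer: 11

Derivation:
t=0: arr=1 -> substrate=0 bound=1 product=0
t=1: arr=2 -> substrate=0 bound=3 product=0
t=2: arr=0 -> substrate=0 bound=3 product=0
t=3: arr=1 -> substrate=0 bound=3 product=1
t=4: arr=1 -> substrate=0 bound=2 product=3
t=5: arr=0 -> substrate=0 bound=2 product=3
t=6: arr=3 -> substrate=1 bound=3 product=4
t=7: arr=1 -> substrate=1 bound=3 product=5
t=8: arr=1 -> substrate=2 bound=3 product=5
t=9: arr=1 -> substrate=1 bound=3 product=7
t=10: arr=2 -> substrate=2 bound=3 product=8
t=11: arr=2 -> substrate=4 bound=3 product=8
t=12: arr=2 -> substrate=4 bound=3 product=10
t=13: arr=0 -> substrate=3 bound=3 product=11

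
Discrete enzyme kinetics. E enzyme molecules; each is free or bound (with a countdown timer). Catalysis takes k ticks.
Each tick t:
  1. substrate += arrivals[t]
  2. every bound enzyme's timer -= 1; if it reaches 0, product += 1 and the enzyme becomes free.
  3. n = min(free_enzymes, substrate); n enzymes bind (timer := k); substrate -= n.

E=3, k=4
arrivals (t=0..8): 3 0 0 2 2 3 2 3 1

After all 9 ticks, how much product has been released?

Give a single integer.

t=0: arr=3 -> substrate=0 bound=3 product=0
t=1: arr=0 -> substrate=0 bound=3 product=0
t=2: arr=0 -> substrate=0 bound=3 product=0
t=3: arr=2 -> substrate=2 bound=3 product=0
t=4: arr=2 -> substrate=1 bound=3 product=3
t=5: arr=3 -> substrate=4 bound=3 product=3
t=6: arr=2 -> substrate=6 bound=3 product=3
t=7: arr=3 -> substrate=9 bound=3 product=3
t=8: arr=1 -> substrate=7 bound=3 product=6

Answer: 6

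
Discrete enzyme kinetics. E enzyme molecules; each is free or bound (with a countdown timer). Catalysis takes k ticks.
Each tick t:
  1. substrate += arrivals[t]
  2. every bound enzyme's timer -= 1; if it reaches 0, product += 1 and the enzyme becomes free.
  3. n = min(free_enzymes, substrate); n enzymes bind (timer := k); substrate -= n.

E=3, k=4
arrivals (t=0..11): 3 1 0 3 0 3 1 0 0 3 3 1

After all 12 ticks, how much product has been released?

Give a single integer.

t=0: arr=3 -> substrate=0 bound=3 product=0
t=1: arr=1 -> substrate=1 bound=3 product=0
t=2: arr=0 -> substrate=1 bound=3 product=0
t=3: arr=3 -> substrate=4 bound=3 product=0
t=4: arr=0 -> substrate=1 bound=3 product=3
t=5: arr=3 -> substrate=4 bound=3 product=3
t=6: arr=1 -> substrate=5 bound=3 product=3
t=7: arr=0 -> substrate=5 bound=3 product=3
t=8: arr=0 -> substrate=2 bound=3 product=6
t=9: arr=3 -> substrate=5 bound=3 product=6
t=10: arr=3 -> substrate=8 bound=3 product=6
t=11: arr=1 -> substrate=9 bound=3 product=6

Answer: 6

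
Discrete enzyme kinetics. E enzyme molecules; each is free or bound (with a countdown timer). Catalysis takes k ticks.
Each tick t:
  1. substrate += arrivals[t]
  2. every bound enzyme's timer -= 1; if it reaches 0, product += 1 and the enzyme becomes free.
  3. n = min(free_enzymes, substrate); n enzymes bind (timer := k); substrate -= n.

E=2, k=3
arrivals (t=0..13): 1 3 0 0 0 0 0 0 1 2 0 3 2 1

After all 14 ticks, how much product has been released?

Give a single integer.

t=0: arr=1 -> substrate=0 bound=1 product=0
t=1: arr=3 -> substrate=2 bound=2 product=0
t=2: arr=0 -> substrate=2 bound=2 product=0
t=3: arr=0 -> substrate=1 bound=2 product=1
t=4: arr=0 -> substrate=0 bound=2 product=2
t=5: arr=0 -> substrate=0 bound=2 product=2
t=6: arr=0 -> substrate=0 bound=1 product=3
t=7: arr=0 -> substrate=0 bound=0 product=4
t=8: arr=1 -> substrate=0 bound=1 product=4
t=9: arr=2 -> substrate=1 bound=2 product=4
t=10: arr=0 -> substrate=1 bound=2 product=4
t=11: arr=3 -> substrate=3 bound=2 product=5
t=12: arr=2 -> substrate=4 bound=2 product=6
t=13: arr=1 -> substrate=5 bound=2 product=6

Answer: 6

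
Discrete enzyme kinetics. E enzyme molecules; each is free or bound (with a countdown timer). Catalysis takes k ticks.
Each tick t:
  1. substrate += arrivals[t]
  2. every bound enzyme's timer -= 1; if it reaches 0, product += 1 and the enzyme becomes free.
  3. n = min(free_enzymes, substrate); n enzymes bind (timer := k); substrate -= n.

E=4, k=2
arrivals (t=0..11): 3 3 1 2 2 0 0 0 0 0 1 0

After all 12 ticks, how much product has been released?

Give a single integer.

t=0: arr=3 -> substrate=0 bound=3 product=0
t=1: arr=3 -> substrate=2 bound=4 product=0
t=2: arr=1 -> substrate=0 bound=4 product=3
t=3: arr=2 -> substrate=1 bound=4 product=4
t=4: arr=2 -> substrate=0 bound=4 product=7
t=5: arr=0 -> substrate=0 bound=3 product=8
t=6: arr=0 -> substrate=0 bound=0 product=11
t=7: arr=0 -> substrate=0 bound=0 product=11
t=8: arr=0 -> substrate=0 bound=0 product=11
t=9: arr=0 -> substrate=0 bound=0 product=11
t=10: arr=1 -> substrate=0 bound=1 product=11
t=11: arr=0 -> substrate=0 bound=1 product=11

Answer: 11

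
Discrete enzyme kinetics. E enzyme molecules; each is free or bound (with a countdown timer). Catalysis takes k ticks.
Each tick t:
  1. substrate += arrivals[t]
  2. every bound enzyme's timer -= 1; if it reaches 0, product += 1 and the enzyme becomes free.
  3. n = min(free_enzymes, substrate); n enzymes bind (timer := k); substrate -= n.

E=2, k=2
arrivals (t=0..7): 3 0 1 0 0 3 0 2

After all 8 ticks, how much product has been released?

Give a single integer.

Answer: 6

Derivation:
t=0: arr=3 -> substrate=1 bound=2 product=0
t=1: arr=0 -> substrate=1 bound=2 product=0
t=2: arr=1 -> substrate=0 bound=2 product=2
t=3: arr=0 -> substrate=0 bound=2 product=2
t=4: arr=0 -> substrate=0 bound=0 product=4
t=5: arr=3 -> substrate=1 bound=2 product=4
t=6: arr=0 -> substrate=1 bound=2 product=4
t=7: arr=2 -> substrate=1 bound=2 product=6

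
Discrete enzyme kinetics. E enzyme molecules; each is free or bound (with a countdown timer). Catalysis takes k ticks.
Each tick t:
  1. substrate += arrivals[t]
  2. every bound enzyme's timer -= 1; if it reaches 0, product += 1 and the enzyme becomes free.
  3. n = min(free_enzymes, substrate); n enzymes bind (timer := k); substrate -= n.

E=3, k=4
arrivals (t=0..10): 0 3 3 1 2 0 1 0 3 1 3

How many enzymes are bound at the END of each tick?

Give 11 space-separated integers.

Answer: 0 3 3 3 3 3 3 3 3 3 3

Derivation:
t=0: arr=0 -> substrate=0 bound=0 product=0
t=1: arr=3 -> substrate=0 bound=3 product=0
t=2: arr=3 -> substrate=3 bound=3 product=0
t=3: arr=1 -> substrate=4 bound=3 product=0
t=4: arr=2 -> substrate=6 bound=3 product=0
t=5: arr=0 -> substrate=3 bound=3 product=3
t=6: arr=1 -> substrate=4 bound=3 product=3
t=7: arr=0 -> substrate=4 bound=3 product=3
t=8: arr=3 -> substrate=7 bound=3 product=3
t=9: arr=1 -> substrate=5 bound=3 product=6
t=10: arr=3 -> substrate=8 bound=3 product=6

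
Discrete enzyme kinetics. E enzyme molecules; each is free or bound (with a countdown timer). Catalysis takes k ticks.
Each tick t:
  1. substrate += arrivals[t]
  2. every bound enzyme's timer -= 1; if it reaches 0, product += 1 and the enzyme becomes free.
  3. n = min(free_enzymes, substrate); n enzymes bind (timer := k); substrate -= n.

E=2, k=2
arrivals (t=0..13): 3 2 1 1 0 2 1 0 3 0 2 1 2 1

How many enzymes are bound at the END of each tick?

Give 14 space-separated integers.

t=0: arr=3 -> substrate=1 bound=2 product=0
t=1: arr=2 -> substrate=3 bound=2 product=0
t=2: arr=1 -> substrate=2 bound=2 product=2
t=3: arr=1 -> substrate=3 bound=2 product=2
t=4: arr=0 -> substrate=1 bound=2 product=4
t=5: arr=2 -> substrate=3 bound=2 product=4
t=6: arr=1 -> substrate=2 bound=2 product=6
t=7: arr=0 -> substrate=2 bound=2 product=6
t=8: arr=3 -> substrate=3 bound=2 product=8
t=9: arr=0 -> substrate=3 bound=2 product=8
t=10: arr=2 -> substrate=3 bound=2 product=10
t=11: arr=1 -> substrate=4 bound=2 product=10
t=12: arr=2 -> substrate=4 bound=2 product=12
t=13: arr=1 -> substrate=5 bound=2 product=12

Answer: 2 2 2 2 2 2 2 2 2 2 2 2 2 2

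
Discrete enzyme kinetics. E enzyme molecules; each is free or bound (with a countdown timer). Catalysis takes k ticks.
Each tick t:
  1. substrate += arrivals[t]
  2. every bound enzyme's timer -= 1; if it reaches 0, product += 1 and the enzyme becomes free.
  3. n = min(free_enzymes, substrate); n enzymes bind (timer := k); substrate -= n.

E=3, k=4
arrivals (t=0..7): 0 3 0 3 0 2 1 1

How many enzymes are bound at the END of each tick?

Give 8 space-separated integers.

Answer: 0 3 3 3 3 3 3 3

Derivation:
t=0: arr=0 -> substrate=0 bound=0 product=0
t=1: arr=3 -> substrate=0 bound=3 product=0
t=2: arr=0 -> substrate=0 bound=3 product=0
t=3: arr=3 -> substrate=3 bound=3 product=0
t=4: arr=0 -> substrate=3 bound=3 product=0
t=5: arr=2 -> substrate=2 bound=3 product=3
t=6: arr=1 -> substrate=3 bound=3 product=3
t=7: arr=1 -> substrate=4 bound=3 product=3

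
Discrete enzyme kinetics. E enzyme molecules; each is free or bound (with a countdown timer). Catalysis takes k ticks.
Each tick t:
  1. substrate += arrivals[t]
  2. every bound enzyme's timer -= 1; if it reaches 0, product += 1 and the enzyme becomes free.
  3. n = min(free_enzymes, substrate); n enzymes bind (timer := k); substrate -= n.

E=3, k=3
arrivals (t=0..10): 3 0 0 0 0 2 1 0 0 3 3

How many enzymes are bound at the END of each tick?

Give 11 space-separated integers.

Answer: 3 3 3 0 0 2 3 3 1 3 3

Derivation:
t=0: arr=3 -> substrate=0 bound=3 product=0
t=1: arr=0 -> substrate=0 bound=3 product=0
t=2: arr=0 -> substrate=0 bound=3 product=0
t=3: arr=0 -> substrate=0 bound=0 product=3
t=4: arr=0 -> substrate=0 bound=0 product=3
t=5: arr=2 -> substrate=0 bound=2 product=3
t=6: arr=1 -> substrate=0 bound=3 product=3
t=7: arr=0 -> substrate=0 bound=3 product=3
t=8: arr=0 -> substrate=0 bound=1 product=5
t=9: arr=3 -> substrate=0 bound=3 product=6
t=10: arr=3 -> substrate=3 bound=3 product=6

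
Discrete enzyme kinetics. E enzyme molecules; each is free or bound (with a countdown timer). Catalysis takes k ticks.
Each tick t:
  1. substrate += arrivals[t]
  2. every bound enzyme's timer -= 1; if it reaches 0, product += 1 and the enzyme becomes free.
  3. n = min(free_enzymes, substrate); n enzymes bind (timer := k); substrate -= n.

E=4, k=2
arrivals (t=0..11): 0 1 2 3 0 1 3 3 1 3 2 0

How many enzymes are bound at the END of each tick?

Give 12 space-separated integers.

t=0: arr=0 -> substrate=0 bound=0 product=0
t=1: arr=1 -> substrate=0 bound=1 product=0
t=2: arr=2 -> substrate=0 bound=3 product=0
t=3: arr=3 -> substrate=1 bound=4 product=1
t=4: arr=0 -> substrate=0 bound=3 product=3
t=5: arr=1 -> substrate=0 bound=2 product=5
t=6: arr=3 -> substrate=0 bound=4 product=6
t=7: arr=3 -> substrate=2 bound=4 product=7
t=8: arr=1 -> substrate=0 bound=4 product=10
t=9: arr=3 -> substrate=2 bound=4 product=11
t=10: arr=2 -> substrate=1 bound=4 product=14
t=11: arr=0 -> substrate=0 bound=4 product=15

Answer: 0 1 3 4 3 2 4 4 4 4 4 4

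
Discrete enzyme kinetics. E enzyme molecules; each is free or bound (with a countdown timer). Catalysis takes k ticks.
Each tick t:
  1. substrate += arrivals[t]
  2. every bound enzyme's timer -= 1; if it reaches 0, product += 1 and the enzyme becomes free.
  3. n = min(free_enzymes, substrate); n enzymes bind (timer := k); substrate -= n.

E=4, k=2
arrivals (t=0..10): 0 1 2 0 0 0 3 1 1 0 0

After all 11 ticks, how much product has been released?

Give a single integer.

t=0: arr=0 -> substrate=0 bound=0 product=0
t=1: arr=1 -> substrate=0 bound=1 product=0
t=2: arr=2 -> substrate=0 bound=3 product=0
t=3: arr=0 -> substrate=0 bound=2 product=1
t=4: arr=0 -> substrate=0 bound=0 product=3
t=5: arr=0 -> substrate=0 bound=0 product=3
t=6: arr=3 -> substrate=0 bound=3 product=3
t=7: arr=1 -> substrate=0 bound=4 product=3
t=8: arr=1 -> substrate=0 bound=2 product=6
t=9: arr=0 -> substrate=0 bound=1 product=7
t=10: arr=0 -> substrate=0 bound=0 product=8

Answer: 8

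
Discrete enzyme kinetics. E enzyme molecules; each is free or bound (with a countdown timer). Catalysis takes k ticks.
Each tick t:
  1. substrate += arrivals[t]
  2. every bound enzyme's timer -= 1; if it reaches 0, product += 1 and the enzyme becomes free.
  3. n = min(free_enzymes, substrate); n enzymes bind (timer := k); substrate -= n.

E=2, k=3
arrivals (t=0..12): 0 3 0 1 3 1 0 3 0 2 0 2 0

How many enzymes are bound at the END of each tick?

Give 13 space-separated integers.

t=0: arr=0 -> substrate=0 bound=0 product=0
t=1: arr=3 -> substrate=1 bound=2 product=0
t=2: arr=0 -> substrate=1 bound=2 product=0
t=3: arr=1 -> substrate=2 bound=2 product=0
t=4: arr=3 -> substrate=3 bound=2 product=2
t=5: arr=1 -> substrate=4 bound=2 product=2
t=6: arr=0 -> substrate=4 bound=2 product=2
t=7: arr=3 -> substrate=5 bound=2 product=4
t=8: arr=0 -> substrate=5 bound=2 product=4
t=9: arr=2 -> substrate=7 bound=2 product=4
t=10: arr=0 -> substrate=5 bound=2 product=6
t=11: arr=2 -> substrate=7 bound=2 product=6
t=12: arr=0 -> substrate=7 bound=2 product=6

Answer: 0 2 2 2 2 2 2 2 2 2 2 2 2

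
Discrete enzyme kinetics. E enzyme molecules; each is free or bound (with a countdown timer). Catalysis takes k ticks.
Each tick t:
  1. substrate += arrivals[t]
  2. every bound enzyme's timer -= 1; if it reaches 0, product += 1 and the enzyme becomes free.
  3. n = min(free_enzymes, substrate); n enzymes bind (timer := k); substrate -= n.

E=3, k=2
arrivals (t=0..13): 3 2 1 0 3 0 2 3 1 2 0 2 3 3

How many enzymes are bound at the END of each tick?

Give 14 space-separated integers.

Answer: 3 3 3 3 3 3 2 3 3 3 3 3 3 3

Derivation:
t=0: arr=3 -> substrate=0 bound=3 product=0
t=1: arr=2 -> substrate=2 bound=3 product=0
t=2: arr=1 -> substrate=0 bound=3 product=3
t=3: arr=0 -> substrate=0 bound=3 product=3
t=4: arr=3 -> substrate=0 bound=3 product=6
t=5: arr=0 -> substrate=0 bound=3 product=6
t=6: arr=2 -> substrate=0 bound=2 product=9
t=7: arr=3 -> substrate=2 bound=3 product=9
t=8: arr=1 -> substrate=1 bound=3 product=11
t=9: arr=2 -> substrate=2 bound=3 product=12
t=10: arr=0 -> substrate=0 bound=3 product=14
t=11: arr=2 -> substrate=1 bound=3 product=15
t=12: arr=3 -> substrate=2 bound=3 product=17
t=13: arr=3 -> substrate=4 bound=3 product=18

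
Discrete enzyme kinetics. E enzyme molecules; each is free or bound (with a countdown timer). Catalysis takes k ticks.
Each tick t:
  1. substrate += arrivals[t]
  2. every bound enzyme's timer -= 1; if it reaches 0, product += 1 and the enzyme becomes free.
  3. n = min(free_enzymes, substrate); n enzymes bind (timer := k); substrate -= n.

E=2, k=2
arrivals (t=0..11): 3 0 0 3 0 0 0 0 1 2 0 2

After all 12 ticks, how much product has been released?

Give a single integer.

t=0: arr=3 -> substrate=1 bound=2 product=0
t=1: arr=0 -> substrate=1 bound=2 product=0
t=2: arr=0 -> substrate=0 bound=1 product=2
t=3: arr=3 -> substrate=2 bound=2 product=2
t=4: arr=0 -> substrate=1 bound=2 product=3
t=5: arr=0 -> substrate=0 bound=2 product=4
t=6: arr=0 -> substrate=0 bound=1 product=5
t=7: arr=0 -> substrate=0 bound=0 product=6
t=8: arr=1 -> substrate=0 bound=1 product=6
t=9: arr=2 -> substrate=1 bound=2 product=6
t=10: arr=0 -> substrate=0 bound=2 product=7
t=11: arr=2 -> substrate=1 bound=2 product=8

Answer: 8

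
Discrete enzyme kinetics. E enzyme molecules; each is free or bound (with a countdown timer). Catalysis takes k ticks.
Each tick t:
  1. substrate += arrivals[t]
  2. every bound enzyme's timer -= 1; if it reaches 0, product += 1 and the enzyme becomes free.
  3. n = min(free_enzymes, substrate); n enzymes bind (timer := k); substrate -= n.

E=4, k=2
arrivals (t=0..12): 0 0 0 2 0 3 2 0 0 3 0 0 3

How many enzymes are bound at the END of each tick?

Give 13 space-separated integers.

Answer: 0 0 0 2 2 3 4 2 1 3 3 0 3

Derivation:
t=0: arr=0 -> substrate=0 bound=0 product=0
t=1: arr=0 -> substrate=0 bound=0 product=0
t=2: arr=0 -> substrate=0 bound=0 product=0
t=3: arr=2 -> substrate=0 bound=2 product=0
t=4: arr=0 -> substrate=0 bound=2 product=0
t=5: arr=3 -> substrate=0 bound=3 product=2
t=6: arr=2 -> substrate=1 bound=4 product=2
t=7: arr=0 -> substrate=0 bound=2 product=5
t=8: arr=0 -> substrate=0 bound=1 product=6
t=9: arr=3 -> substrate=0 bound=3 product=7
t=10: arr=0 -> substrate=0 bound=3 product=7
t=11: arr=0 -> substrate=0 bound=0 product=10
t=12: arr=3 -> substrate=0 bound=3 product=10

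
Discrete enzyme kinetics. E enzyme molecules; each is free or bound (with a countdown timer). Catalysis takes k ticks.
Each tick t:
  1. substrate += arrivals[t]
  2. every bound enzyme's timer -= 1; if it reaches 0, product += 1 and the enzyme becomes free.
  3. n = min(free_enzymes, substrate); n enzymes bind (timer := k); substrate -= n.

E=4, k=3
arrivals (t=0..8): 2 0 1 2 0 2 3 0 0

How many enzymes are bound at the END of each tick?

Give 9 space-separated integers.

Answer: 2 2 3 3 3 4 4 4 3

Derivation:
t=0: arr=2 -> substrate=0 bound=2 product=0
t=1: arr=0 -> substrate=0 bound=2 product=0
t=2: arr=1 -> substrate=0 bound=3 product=0
t=3: arr=2 -> substrate=0 bound=3 product=2
t=4: arr=0 -> substrate=0 bound=3 product=2
t=5: arr=2 -> substrate=0 bound=4 product=3
t=6: arr=3 -> substrate=1 bound=4 product=5
t=7: arr=0 -> substrate=1 bound=4 product=5
t=8: arr=0 -> substrate=0 bound=3 product=7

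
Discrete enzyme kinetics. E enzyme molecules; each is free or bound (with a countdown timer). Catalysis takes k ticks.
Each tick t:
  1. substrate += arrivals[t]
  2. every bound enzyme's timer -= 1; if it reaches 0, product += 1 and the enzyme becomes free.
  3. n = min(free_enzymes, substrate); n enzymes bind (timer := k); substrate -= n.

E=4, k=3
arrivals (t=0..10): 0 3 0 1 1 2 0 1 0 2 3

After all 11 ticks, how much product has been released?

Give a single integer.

Answer: 8

Derivation:
t=0: arr=0 -> substrate=0 bound=0 product=0
t=1: arr=3 -> substrate=0 bound=3 product=0
t=2: arr=0 -> substrate=0 bound=3 product=0
t=3: arr=1 -> substrate=0 bound=4 product=0
t=4: arr=1 -> substrate=0 bound=2 product=3
t=5: arr=2 -> substrate=0 bound=4 product=3
t=6: arr=0 -> substrate=0 bound=3 product=4
t=7: arr=1 -> substrate=0 bound=3 product=5
t=8: arr=0 -> substrate=0 bound=1 product=7
t=9: arr=2 -> substrate=0 bound=3 product=7
t=10: arr=3 -> substrate=1 bound=4 product=8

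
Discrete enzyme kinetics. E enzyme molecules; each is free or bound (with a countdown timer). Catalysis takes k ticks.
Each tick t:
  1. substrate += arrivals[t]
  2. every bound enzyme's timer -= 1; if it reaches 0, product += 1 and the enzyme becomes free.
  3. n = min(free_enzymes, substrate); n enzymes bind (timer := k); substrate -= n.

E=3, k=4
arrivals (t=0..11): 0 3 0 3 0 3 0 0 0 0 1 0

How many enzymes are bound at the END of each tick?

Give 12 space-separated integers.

Answer: 0 3 3 3 3 3 3 3 3 3 3 3

Derivation:
t=0: arr=0 -> substrate=0 bound=0 product=0
t=1: arr=3 -> substrate=0 bound=3 product=0
t=2: arr=0 -> substrate=0 bound=3 product=0
t=3: arr=3 -> substrate=3 bound=3 product=0
t=4: arr=0 -> substrate=3 bound=3 product=0
t=5: arr=3 -> substrate=3 bound=3 product=3
t=6: arr=0 -> substrate=3 bound=3 product=3
t=7: arr=0 -> substrate=3 bound=3 product=3
t=8: arr=0 -> substrate=3 bound=3 product=3
t=9: arr=0 -> substrate=0 bound=3 product=6
t=10: arr=1 -> substrate=1 bound=3 product=6
t=11: arr=0 -> substrate=1 bound=3 product=6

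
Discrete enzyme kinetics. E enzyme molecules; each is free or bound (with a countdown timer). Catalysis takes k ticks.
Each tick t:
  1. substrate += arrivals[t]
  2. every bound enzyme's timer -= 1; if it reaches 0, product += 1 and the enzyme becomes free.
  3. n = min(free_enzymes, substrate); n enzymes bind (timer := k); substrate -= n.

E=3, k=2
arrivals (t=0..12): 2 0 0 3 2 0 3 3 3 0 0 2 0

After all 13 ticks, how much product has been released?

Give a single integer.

Answer: 14

Derivation:
t=0: arr=2 -> substrate=0 bound=2 product=0
t=1: arr=0 -> substrate=0 bound=2 product=0
t=2: arr=0 -> substrate=0 bound=0 product=2
t=3: arr=3 -> substrate=0 bound=3 product=2
t=4: arr=2 -> substrate=2 bound=3 product=2
t=5: arr=0 -> substrate=0 bound=2 product=5
t=6: arr=3 -> substrate=2 bound=3 product=5
t=7: arr=3 -> substrate=3 bound=3 product=7
t=8: arr=3 -> substrate=5 bound=3 product=8
t=9: arr=0 -> substrate=3 bound=3 product=10
t=10: arr=0 -> substrate=2 bound=3 product=11
t=11: arr=2 -> substrate=2 bound=3 product=13
t=12: arr=0 -> substrate=1 bound=3 product=14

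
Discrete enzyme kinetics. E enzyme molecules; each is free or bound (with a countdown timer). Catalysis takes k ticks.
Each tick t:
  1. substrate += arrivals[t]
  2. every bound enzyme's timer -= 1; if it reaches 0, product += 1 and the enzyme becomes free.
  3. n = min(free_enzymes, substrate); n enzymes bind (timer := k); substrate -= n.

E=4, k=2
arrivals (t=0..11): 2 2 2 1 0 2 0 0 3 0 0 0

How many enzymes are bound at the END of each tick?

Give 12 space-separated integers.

Answer: 2 4 4 3 1 2 2 0 3 3 0 0

Derivation:
t=0: arr=2 -> substrate=0 bound=2 product=0
t=1: arr=2 -> substrate=0 bound=4 product=0
t=2: arr=2 -> substrate=0 bound=4 product=2
t=3: arr=1 -> substrate=0 bound=3 product=4
t=4: arr=0 -> substrate=0 bound=1 product=6
t=5: arr=2 -> substrate=0 bound=2 product=7
t=6: arr=0 -> substrate=0 bound=2 product=7
t=7: arr=0 -> substrate=0 bound=0 product=9
t=8: arr=3 -> substrate=0 bound=3 product=9
t=9: arr=0 -> substrate=0 bound=3 product=9
t=10: arr=0 -> substrate=0 bound=0 product=12
t=11: arr=0 -> substrate=0 bound=0 product=12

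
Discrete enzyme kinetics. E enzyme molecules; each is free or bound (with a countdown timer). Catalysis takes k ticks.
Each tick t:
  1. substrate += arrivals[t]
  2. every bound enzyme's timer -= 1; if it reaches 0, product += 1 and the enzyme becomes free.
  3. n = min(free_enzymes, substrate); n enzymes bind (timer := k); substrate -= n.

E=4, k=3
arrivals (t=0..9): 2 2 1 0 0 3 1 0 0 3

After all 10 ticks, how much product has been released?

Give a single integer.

t=0: arr=2 -> substrate=0 bound=2 product=0
t=1: arr=2 -> substrate=0 bound=4 product=0
t=2: arr=1 -> substrate=1 bound=4 product=0
t=3: arr=0 -> substrate=0 bound=3 product=2
t=4: arr=0 -> substrate=0 bound=1 product=4
t=5: arr=3 -> substrate=0 bound=4 product=4
t=6: arr=1 -> substrate=0 bound=4 product=5
t=7: arr=0 -> substrate=0 bound=4 product=5
t=8: arr=0 -> substrate=0 bound=1 product=8
t=9: arr=3 -> substrate=0 bound=3 product=9

Answer: 9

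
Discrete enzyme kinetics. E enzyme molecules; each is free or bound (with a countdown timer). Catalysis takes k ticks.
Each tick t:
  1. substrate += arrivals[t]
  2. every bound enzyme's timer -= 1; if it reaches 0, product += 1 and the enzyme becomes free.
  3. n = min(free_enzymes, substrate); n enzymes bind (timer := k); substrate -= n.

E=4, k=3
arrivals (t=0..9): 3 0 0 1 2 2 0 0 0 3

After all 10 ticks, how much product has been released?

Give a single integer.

t=0: arr=3 -> substrate=0 bound=3 product=0
t=1: arr=0 -> substrate=0 bound=3 product=0
t=2: arr=0 -> substrate=0 bound=3 product=0
t=3: arr=1 -> substrate=0 bound=1 product=3
t=4: arr=2 -> substrate=0 bound=3 product=3
t=5: arr=2 -> substrate=1 bound=4 product=3
t=6: arr=0 -> substrate=0 bound=4 product=4
t=7: arr=0 -> substrate=0 bound=2 product=6
t=8: arr=0 -> substrate=0 bound=1 product=7
t=9: arr=3 -> substrate=0 bound=3 product=8

Answer: 8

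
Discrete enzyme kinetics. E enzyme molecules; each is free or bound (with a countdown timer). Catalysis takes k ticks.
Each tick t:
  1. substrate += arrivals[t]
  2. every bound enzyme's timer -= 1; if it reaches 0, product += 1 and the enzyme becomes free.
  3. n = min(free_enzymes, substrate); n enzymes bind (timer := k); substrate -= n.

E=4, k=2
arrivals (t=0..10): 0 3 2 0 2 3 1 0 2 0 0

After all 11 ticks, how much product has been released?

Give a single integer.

t=0: arr=0 -> substrate=0 bound=0 product=0
t=1: arr=3 -> substrate=0 bound=3 product=0
t=2: arr=2 -> substrate=1 bound=4 product=0
t=3: arr=0 -> substrate=0 bound=2 product=3
t=4: arr=2 -> substrate=0 bound=3 product=4
t=5: arr=3 -> substrate=1 bound=4 product=5
t=6: arr=1 -> substrate=0 bound=4 product=7
t=7: arr=0 -> substrate=0 bound=2 product=9
t=8: arr=2 -> substrate=0 bound=2 product=11
t=9: arr=0 -> substrate=0 bound=2 product=11
t=10: arr=0 -> substrate=0 bound=0 product=13

Answer: 13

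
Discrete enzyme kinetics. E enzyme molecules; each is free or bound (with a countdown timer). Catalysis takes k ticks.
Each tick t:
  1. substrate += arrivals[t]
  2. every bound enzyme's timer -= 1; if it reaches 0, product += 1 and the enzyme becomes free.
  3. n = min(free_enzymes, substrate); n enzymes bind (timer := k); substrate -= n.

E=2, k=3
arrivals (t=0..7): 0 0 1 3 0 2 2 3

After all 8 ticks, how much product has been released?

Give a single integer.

t=0: arr=0 -> substrate=0 bound=0 product=0
t=1: arr=0 -> substrate=0 bound=0 product=0
t=2: arr=1 -> substrate=0 bound=1 product=0
t=3: arr=3 -> substrate=2 bound=2 product=0
t=4: arr=0 -> substrate=2 bound=2 product=0
t=5: arr=2 -> substrate=3 bound=2 product=1
t=6: arr=2 -> substrate=4 bound=2 product=2
t=7: arr=3 -> substrate=7 bound=2 product=2

Answer: 2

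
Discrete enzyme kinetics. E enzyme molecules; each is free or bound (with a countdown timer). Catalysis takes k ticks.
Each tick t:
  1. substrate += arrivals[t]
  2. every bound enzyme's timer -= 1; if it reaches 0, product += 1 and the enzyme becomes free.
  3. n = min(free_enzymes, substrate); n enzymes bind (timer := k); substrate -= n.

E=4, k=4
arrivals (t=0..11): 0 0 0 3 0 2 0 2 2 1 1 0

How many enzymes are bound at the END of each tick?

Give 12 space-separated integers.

Answer: 0 0 0 3 3 4 4 4 4 4 4 4

Derivation:
t=0: arr=0 -> substrate=0 bound=0 product=0
t=1: arr=0 -> substrate=0 bound=0 product=0
t=2: arr=0 -> substrate=0 bound=0 product=0
t=3: arr=3 -> substrate=0 bound=3 product=0
t=4: arr=0 -> substrate=0 bound=3 product=0
t=5: arr=2 -> substrate=1 bound=4 product=0
t=6: arr=0 -> substrate=1 bound=4 product=0
t=7: arr=2 -> substrate=0 bound=4 product=3
t=8: arr=2 -> substrate=2 bound=4 product=3
t=9: arr=1 -> substrate=2 bound=4 product=4
t=10: arr=1 -> substrate=3 bound=4 product=4
t=11: arr=0 -> substrate=0 bound=4 product=7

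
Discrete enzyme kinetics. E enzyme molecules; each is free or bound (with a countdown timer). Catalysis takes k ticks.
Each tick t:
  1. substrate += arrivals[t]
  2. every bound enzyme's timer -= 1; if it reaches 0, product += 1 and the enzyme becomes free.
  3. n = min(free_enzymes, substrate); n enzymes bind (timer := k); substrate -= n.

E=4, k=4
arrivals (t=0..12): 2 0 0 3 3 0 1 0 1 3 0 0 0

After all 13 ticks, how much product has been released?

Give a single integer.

Answer: 10

Derivation:
t=0: arr=2 -> substrate=0 bound=2 product=0
t=1: arr=0 -> substrate=0 bound=2 product=0
t=2: arr=0 -> substrate=0 bound=2 product=0
t=3: arr=3 -> substrate=1 bound=4 product=0
t=4: arr=3 -> substrate=2 bound=4 product=2
t=5: arr=0 -> substrate=2 bound=4 product=2
t=6: arr=1 -> substrate=3 bound=4 product=2
t=7: arr=0 -> substrate=1 bound=4 product=4
t=8: arr=1 -> substrate=0 bound=4 product=6
t=9: arr=3 -> substrate=3 bound=4 product=6
t=10: arr=0 -> substrate=3 bound=4 product=6
t=11: arr=0 -> substrate=1 bound=4 product=8
t=12: arr=0 -> substrate=0 bound=3 product=10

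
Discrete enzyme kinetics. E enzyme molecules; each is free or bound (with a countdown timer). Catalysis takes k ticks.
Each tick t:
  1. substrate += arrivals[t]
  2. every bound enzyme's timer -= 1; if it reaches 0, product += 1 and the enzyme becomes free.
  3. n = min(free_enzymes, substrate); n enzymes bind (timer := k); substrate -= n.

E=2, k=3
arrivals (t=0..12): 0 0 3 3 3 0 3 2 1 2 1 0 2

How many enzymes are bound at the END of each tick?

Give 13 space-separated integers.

Answer: 0 0 2 2 2 2 2 2 2 2 2 2 2

Derivation:
t=0: arr=0 -> substrate=0 bound=0 product=0
t=1: arr=0 -> substrate=0 bound=0 product=0
t=2: arr=3 -> substrate=1 bound=2 product=0
t=3: arr=3 -> substrate=4 bound=2 product=0
t=4: arr=3 -> substrate=7 bound=2 product=0
t=5: arr=0 -> substrate=5 bound=2 product=2
t=6: arr=3 -> substrate=8 bound=2 product=2
t=7: arr=2 -> substrate=10 bound=2 product=2
t=8: arr=1 -> substrate=9 bound=2 product=4
t=9: arr=2 -> substrate=11 bound=2 product=4
t=10: arr=1 -> substrate=12 bound=2 product=4
t=11: arr=0 -> substrate=10 bound=2 product=6
t=12: arr=2 -> substrate=12 bound=2 product=6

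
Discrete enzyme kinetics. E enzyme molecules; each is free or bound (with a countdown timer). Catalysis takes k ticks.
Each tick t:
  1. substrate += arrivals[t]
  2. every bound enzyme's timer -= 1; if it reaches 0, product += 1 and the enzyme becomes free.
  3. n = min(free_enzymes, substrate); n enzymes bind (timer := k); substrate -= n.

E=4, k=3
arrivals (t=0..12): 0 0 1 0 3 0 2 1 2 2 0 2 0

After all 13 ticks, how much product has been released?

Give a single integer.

t=0: arr=0 -> substrate=0 bound=0 product=0
t=1: arr=0 -> substrate=0 bound=0 product=0
t=2: arr=1 -> substrate=0 bound=1 product=0
t=3: arr=0 -> substrate=0 bound=1 product=0
t=4: arr=3 -> substrate=0 bound=4 product=0
t=5: arr=0 -> substrate=0 bound=3 product=1
t=6: arr=2 -> substrate=1 bound=4 product=1
t=7: arr=1 -> substrate=0 bound=3 product=4
t=8: arr=2 -> substrate=1 bound=4 product=4
t=9: arr=2 -> substrate=2 bound=4 product=5
t=10: arr=0 -> substrate=0 bound=4 product=7
t=11: arr=2 -> substrate=1 bound=4 product=8
t=12: arr=0 -> substrate=0 bound=4 product=9

Answer: 9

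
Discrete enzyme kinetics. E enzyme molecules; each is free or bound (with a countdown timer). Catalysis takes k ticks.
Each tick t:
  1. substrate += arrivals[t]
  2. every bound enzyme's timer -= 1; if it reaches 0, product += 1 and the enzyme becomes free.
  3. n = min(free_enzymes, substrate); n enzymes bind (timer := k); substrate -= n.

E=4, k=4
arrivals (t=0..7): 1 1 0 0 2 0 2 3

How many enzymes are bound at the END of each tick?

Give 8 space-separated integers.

t=0: arr=1 -> substrate=0 bound=1 product=0
t=1: arr=1 -> substrate=0 bound=2 product=0
t=2: arr=0 -> substrate=0 bound=2 product=0
t=3: arr=0 -> substrate=0 bound=2 product=0
t=4: arr=2 -> substrate=0 bound=3 product=1
t=5: arr=0 -> substrate=0 bound=2 product=2
t=6: arr=2 -> substrate=0 bound=4 product=2
t=7: arr=3 -> substrate=3 bound=4 product=2

Answer: 1 2 2 2 3 2 4 4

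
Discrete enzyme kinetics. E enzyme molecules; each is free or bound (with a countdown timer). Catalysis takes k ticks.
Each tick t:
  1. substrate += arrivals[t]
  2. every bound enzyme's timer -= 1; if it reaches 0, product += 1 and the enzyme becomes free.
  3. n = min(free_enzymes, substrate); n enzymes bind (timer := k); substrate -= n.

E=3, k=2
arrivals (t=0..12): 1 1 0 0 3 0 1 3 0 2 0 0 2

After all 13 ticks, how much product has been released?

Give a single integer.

Answer: 11

Derivation:
t=0: arr=1 -> substrate=0 bound=1 product=0
t=1: arr=1 -> substrate=0 bound=2 product=0
t=2: arr=0 -> substrate=0 bound=1 product=1
t=3: arr=0 -> substrate=0 bound=0 product=2
t=4: arr=3 -> substrate=0 bound=3 product=2
t=5: arr=0 -> substrate=0 bound=3 product=2
t=6: arr=1 -> substrate=0 bound=1 product=5
t=7: arr=3 -> substrate=1 bound=3 product=5
t=8: arr=0 -> substrate=0 bound=3 product=6
t=9: arr=2 -> substrate=0 bound=3 product=8
t=10: arr=0 -> substrate=0 bound=2 product=9
t=11: arr=0 -> substrate=0 bound=0 product=11
t=12: arr=2 -> substrate=0 bound=2 product=11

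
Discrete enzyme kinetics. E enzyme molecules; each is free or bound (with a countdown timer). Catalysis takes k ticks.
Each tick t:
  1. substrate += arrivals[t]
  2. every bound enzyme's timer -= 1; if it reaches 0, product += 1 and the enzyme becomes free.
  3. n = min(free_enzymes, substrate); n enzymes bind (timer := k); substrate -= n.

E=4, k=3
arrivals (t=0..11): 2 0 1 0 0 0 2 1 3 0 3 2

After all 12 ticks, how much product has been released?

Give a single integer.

Answer: 7

Derivation:
t=0: arr=2 -> substrate=0 bound=2 product=0
t=1: arr=0 -> substrate=0 bound=2 product=0
t=2: arr=1 -> substrate=0 bound=3 product=0
t=3: arr=0 -> substrate=0 bound=1 product=2
t=4: arr=0 -> substrate=0 bound=1 product=2
t=5: arr=0 -> substrate=0 bound=0 product=3
t=6: arr=2 -> substrate=0 bound=2 product=3
t=7: arr=1 -> substrate=0 bound=3 product=3
t=8: arr=3 -> substrate=2 bound=4 product=3
t=9: arr=0 -> substrate=0 bound=4 product=5
t=10: arr=3 -> substrate=2 bound=4 product=6
t=11: arr=2 -> substrate=3 bound=4 product=7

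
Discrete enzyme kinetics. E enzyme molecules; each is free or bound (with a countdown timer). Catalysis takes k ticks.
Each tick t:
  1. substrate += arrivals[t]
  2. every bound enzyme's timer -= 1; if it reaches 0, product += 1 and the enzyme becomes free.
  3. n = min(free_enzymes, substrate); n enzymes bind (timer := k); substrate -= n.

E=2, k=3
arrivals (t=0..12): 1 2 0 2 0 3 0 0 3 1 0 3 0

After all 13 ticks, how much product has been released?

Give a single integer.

Answer: 7

Derivation:
t=0: arr=1 -> substrate=0 bound=1 product=0
t=1: arr=2 -> substrate=1 bound=2 product=0
t=2: arr=0 -> substrate=1 bound=2 product=0
t=3: arr=2 -> substrate=2 bound=2 product=1
t=4: arr=0 -> substrate=1 bound=2 product=2
t=5: arr=3 -> substrate=4 bound=2 product=2
t=6: arr=0 -> substrate=3 bound=2 product=3
t=7: arr=0 -> substrate=2 bound=2 product=4
t=8: arr=3 -> substrate=5 bound=2 product=4
t=9: arr=1 -> substrate=5 bound=2 product=5
t=10: arr=0 -> substrate=4 bound=2 product=6
t=11: arr=3 -> substrate=7 bound=2 product=6
t=12: arr=0 -> substrate=6 bound=2 product=7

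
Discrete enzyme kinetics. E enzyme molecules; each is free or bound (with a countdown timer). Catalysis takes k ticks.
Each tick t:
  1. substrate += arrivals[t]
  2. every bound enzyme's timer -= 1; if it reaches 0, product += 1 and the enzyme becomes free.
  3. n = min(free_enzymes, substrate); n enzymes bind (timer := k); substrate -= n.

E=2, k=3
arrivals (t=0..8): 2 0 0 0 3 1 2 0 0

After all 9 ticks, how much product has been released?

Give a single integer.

t=0: arr=2 -> substrate=0 bound=2 product=0
t=1: arr=0 -> substrate=0 bound=2 product=0
t=2: arr=0 -> substrate=0 bound=2 product=0
t=3: arr=0 -> substrate=0 bound=0 product=2
t=4: arr=3 -> substrate=1 bound=2 product=2
t=5: arr=1 -> substrate=2 bound=2 product=2
t=6: arr=2 -> substrate=4 bound=2 product=2
t=7: arr=0 -> substrate=2 bound=2 product=4
t=8: arr=0 -> substrate=2 bound=2 product=4

Answer: 4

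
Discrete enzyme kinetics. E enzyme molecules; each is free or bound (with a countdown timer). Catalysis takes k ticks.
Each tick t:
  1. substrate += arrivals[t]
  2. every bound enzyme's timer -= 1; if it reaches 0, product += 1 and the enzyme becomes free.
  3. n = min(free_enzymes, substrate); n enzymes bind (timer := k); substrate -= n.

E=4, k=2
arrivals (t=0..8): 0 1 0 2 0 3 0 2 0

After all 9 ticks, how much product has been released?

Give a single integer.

t=0: arr=0 -> substrate=0 bound=0 product=0
t=1: arr=1 -> substrate=0 bound=1 product=0
t=2: arr=0 -> substrate=0 bound=1 product=0
t=3: arr=2 -> substrate=0 bound=2 product=1
t=4: arr=0 -> substrate=0 bound=2 product=1
t=5: arr=3 -> substrate=0 bound=3 product=3
t=6: arr=0 -> substrate=0 bound=3 product=3
t=7: arr=2 -> substrate=0 bound=2 product=6
t=8: arr=0 -> substrate=0 bound=2 product=6

Answer: 6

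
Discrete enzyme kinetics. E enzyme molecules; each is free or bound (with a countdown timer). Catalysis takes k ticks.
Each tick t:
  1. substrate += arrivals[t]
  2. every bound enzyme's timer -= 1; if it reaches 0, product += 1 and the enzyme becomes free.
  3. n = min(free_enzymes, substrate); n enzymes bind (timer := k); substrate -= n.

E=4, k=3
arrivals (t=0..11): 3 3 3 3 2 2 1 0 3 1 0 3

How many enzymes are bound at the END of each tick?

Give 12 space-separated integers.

t=0: arr=3 -> substrate=0 bound=3 product=0
t=1: arr=3 -> substrate=2 bound=4 product=0
t=2: arr=3 -> substrate=5 bound=4 product=0
t=3: arr=3 -> substrate=5 bound=4 product=3
t=4: arr=2 -> substrate=6 bound=4 product=4
t=5: arr=2 -> substrate=8 bound=4 product=4
t=6: arr=1 -> substrate=6 bound=4 product=7
t=7: arr=0 -> substrate=5 bound=4 product=8
t=8: arr=3 -> substrate=8 bound=4 product=8
t=9: arr=1 -> substrate=6 bound=4 product=11
t=10: arr=0 -> substrate=5 bound=4 product=12
t=11: arr=3 -> substrate=8 bound=4 product=12

Answer: 3 4 4 4 4 4 4 4 4 4 4 4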